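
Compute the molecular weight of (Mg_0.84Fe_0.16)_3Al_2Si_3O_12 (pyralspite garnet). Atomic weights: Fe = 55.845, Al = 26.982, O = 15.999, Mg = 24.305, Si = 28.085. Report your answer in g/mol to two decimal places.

The formula mass is the sum 2.52×24.305 + 0.48×55.845 + 2×26.982 + 3×28.085 + 12×15.999.

418.26 g/mol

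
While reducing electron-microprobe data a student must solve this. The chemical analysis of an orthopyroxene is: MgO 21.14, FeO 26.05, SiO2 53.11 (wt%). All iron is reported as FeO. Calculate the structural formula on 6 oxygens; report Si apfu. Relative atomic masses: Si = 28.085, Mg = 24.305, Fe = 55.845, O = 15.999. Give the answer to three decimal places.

1.998 Si apfu

MgO: 21.14/40.304 = 0.52451 mol → 0.52451 mol Mg, 0.52451 mol O.
FeO: 26.05/71.844 = 0.36259 mol → 0.36259 mol Fe, 0.36259 mol O.
SiO2: 53.11/60.083 = 0.88394 mol → 0.88394 mol Si, 1.76788 mol O.
Total oxygen = 2.65498 mol. Normalization factor = 6/2.65498 = 2.25990.
Si per 6 O = 0.88394 × 2.25990 = 1.998.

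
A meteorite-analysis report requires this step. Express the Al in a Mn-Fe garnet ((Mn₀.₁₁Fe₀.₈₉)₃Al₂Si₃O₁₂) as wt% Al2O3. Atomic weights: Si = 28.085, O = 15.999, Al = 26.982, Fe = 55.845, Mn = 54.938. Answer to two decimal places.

Molar mass of (Mn₀.₁₁Fe₀.₈₉)₃Al₂Si₃O₁₂ = 0.33*54.938 + 2.67*55.845 + 2*26.982 + 3*28.085 + 12*15.999 = 497.443 g/mol.
Each formula unit contains 2 Al, equivalent to 2/2 = 1.0000 mol Al2O3.
M(Al2O3) = 2×26.982 + 3×15.999 = 101.961 g/mol.
Mass of Al2O3 per formula unit = 1.0000 × 101.961 = 101.961 g.
Al2O3 wt% = 101.961 / 497.443 × 100 = 20.50%.

20.50 wt%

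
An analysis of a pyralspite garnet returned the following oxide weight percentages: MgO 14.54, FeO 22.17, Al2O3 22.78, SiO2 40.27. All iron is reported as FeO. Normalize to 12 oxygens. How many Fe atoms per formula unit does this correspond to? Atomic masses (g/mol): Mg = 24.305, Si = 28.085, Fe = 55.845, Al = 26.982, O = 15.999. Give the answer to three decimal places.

14.54 wt% MgO ÷ 40.304 g/mol = 0.36076 mol, giving 0.36076 Mg and 0.36076 O.
22.17 wt% FeO ÷ 71.844 g/mol = 0.30859 mol, giving 0.30859 Fe and 0.30859 O.
22.78 wt% Al2O3 ÷ 101.961 g/mol = 0.22342 mol, giving 0.44684 Al and 0.67026 O.
40.27 wt% SiO2 ÷ 60.083 g/mol = 0.67024 mol, giving 0.67024 Si and 1.34048 O.
Oxygen sums to 2.68009; scaling by 12/2.68009 = 4.47746 puts the formula on 12 O.
Fe: 0.30859 × 4.47746 = 1.382 atoms per formula unit.

1.382 Fe apfu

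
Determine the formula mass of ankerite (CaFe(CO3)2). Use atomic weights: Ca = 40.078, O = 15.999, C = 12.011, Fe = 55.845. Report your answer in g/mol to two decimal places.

M = 1·40.078 + 1·55.845 + 2·12.011 + 6·15.999

215.94 g/mol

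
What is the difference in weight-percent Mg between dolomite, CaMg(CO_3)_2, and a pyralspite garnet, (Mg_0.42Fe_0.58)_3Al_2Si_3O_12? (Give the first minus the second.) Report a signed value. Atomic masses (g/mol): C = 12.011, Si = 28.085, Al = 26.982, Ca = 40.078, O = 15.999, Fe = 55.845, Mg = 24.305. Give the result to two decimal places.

6.49 percentage points

M(CaMg(CO_3)_2) = 184.399 g/mol, so wt% Mg = 24.305/184.399 × 100 = 13.18%.
M((Mg_0.42Fe_0.58)_3Al_2Si_3O_12) = 458.002 g/mol, so wt% Mg = 30.624/458.002 × 100 = 6.69%.
13.18 − 6.69 = 6.49 pp.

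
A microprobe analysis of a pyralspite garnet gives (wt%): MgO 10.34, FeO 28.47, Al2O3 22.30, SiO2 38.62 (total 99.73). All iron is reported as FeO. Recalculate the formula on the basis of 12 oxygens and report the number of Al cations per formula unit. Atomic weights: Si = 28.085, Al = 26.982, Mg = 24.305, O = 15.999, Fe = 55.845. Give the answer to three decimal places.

2.023 Al apfu

MgO: 10.34/40.304 = 0.25655 mol → 0.25655 mol Mg, 0.25655 mol O.
FeO: 28.47/71.844 = 0.39628 mol → 0.39628 mol Fe, 0.39628 mol O.
Al2O3: 22.30/101.961 = 0.21871 mol → 0.43742 mol Al, 0.65613 mol O.
SiO2: 38.62/60.083 = 0.64278 mol → 0.64278 mol Si, 1.28556 mol O.
Total oxygen = 2.59452 mol. Normalization factor = 12/2.59452 = 4.62513.
Al per 12 O = 0.43742 × 4.62513 = 2.023.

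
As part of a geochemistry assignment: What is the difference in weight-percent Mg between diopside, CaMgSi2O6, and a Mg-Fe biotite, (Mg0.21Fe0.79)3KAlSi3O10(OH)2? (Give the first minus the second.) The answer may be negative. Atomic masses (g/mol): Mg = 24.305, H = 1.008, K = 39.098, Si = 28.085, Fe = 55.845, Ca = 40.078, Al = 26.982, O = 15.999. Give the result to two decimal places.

First mineral: 24.305 g Mg in 216.547 g formula = 11.22 wt% Mg.
Second mineral: 15.312 g Mg in 492.004 g formula = 3.11 wt% Mg.
11.22% − 3.11% gives a difference of 8.11 percentage points.

8.11 percentage points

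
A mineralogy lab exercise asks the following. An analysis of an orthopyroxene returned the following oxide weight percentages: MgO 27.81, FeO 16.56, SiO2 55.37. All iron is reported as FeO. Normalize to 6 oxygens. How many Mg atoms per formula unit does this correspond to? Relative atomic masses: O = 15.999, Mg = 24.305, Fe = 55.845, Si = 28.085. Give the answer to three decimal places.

1.498 Mg apfu

27.81 wt% MgO ÷ 40.304 g/mol = 0.69001 mol, giving 0.69001 Mg and 0.69001 O.
16.56 wt% FeO ÷ 71.844 g/mol = 0.23050 mol, giving 0.23050 Fe and 0.23050 O.
55.37 wt% SiO2 ÷ 60.083 g/mol = 0.92156 mol, giving 0.92156 Si and 1.84312 O.
Oxygen sums to 2.76363; scaling by 6/2.76363 = 2.17106 puts the formula on 6 O.
Mg: 0.69001 × 2.17106 = 1.498 atoms per formula unit.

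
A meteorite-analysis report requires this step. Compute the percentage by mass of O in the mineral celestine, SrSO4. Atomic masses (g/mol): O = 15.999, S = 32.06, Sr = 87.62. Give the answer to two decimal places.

M(SrSO4) = 183.676 g/mol.
O contributes 4 × 15.999 = 63.996 g per mole.
63.996/183.676 = 0.3484 → 34.84%.

34.84 weight percent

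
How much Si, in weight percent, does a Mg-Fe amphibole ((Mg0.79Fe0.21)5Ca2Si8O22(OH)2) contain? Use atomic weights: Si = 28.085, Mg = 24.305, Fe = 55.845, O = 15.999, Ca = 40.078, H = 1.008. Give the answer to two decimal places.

Formula mass = 3.95·24.305 + 1.05·55.845 + 2·40.078 + 8·28.085 + 24·15.999 + 2·1.008 = 845.470 g/mol, of which 224.680 g is Si.
So Si makes up 224.680/845.470 = 0.2657 of the mass, i.e. 26.57%.

26.57 weight percent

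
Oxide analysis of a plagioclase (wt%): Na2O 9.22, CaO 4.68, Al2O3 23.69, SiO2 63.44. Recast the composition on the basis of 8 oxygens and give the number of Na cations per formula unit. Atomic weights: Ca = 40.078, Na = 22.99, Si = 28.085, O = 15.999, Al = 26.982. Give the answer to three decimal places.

0.783 Na apfu

Na2O: 9.22/61.979 = 0.14876 mol → 0.29752 mol Na, 0.14876 mol O.
CaO: 4.68/56.077 = 0.08346 mol → 0.08346 mol Ca, 0.08346 mol O.
Al2O3: 23.69/101.961 = 0.23234 mol → 0.46468 mol Al, 0.69702 mol O.
SiO2: 63.44/60.083 = 1.05587 mol → 1.05587 mol Si, 2.11174 mol O.
Total oxygen = 3.04098 mol. Normalization factor = 8/3.04098 = 2.63073.
Na per 8 O = 0.29752 × 2.63073 = 0.783.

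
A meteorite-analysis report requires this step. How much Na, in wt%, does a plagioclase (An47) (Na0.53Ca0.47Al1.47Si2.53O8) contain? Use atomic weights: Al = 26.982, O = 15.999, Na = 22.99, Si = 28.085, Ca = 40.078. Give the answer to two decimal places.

4.52 wt%

Molar mass of Na0.53Ca0.47Al1.47Si2.53O8: 0.53·22.99 + 0.47·40.078 + 1.47·26.982 + 2.53·28.085 + 8·15.999 = 269.732 g/mol.
Mass of Na per formula unit: 0.53 × 22.99 = 12.185 g.
Weight fraction Na = 12.185 / 269.732 = 0.0452.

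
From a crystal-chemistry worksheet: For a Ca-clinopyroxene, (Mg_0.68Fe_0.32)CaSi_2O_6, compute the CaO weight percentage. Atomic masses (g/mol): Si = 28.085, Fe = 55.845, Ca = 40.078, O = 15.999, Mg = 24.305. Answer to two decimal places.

24.74 wt%

Molar mass of (Mg_0.68Fe_0.32)CaSi_2O_6 = 0.68*24.305 + 0.32*55.845 + 1*40.078 + 2*28.085 + 6*15.999 = 226.640 g/mol.
Each formula unit contains 1 Ca, equivalent to 1/1 = 1.0000 mol CaO.
M(CaO) = 1×40.078 + 1×15.999 = 56.077 g/mol.
Mass of CaO per formula unit = 1.0000 × 56.077 = 56.077 g.
CaO wt% = 56.077 / 226.640 × 100 = 24.74%.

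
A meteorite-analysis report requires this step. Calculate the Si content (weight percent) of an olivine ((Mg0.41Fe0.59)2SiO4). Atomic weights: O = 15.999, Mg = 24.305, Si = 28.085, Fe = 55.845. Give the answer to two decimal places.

M((Mg0.41Fe0.59)2SiO4) = 177.908 g/mol.
Si contributes 1 × 28.085 = 28.085 g per mole.
28.085/177.908 = 0.1579 → 15.79%.

15.79 weight percent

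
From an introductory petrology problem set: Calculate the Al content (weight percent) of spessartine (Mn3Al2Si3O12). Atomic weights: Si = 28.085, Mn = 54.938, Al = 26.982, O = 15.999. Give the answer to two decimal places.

M(Mn3Al2Si3O12) = 495.021 g/mol.
Al contributes 2 × 26.982 = 53.964 g per mole.
53.964/495.021 = 0.1090 → 10.90%.

10.90 weight percent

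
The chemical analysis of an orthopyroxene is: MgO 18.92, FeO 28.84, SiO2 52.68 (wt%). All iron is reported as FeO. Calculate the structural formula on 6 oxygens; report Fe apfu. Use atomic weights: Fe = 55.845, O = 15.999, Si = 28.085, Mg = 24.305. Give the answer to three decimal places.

0.918 Fe apfu

MgO (M=40.304): mol = 0.46943; Mg = 0.46943, O = 0.46943.
FeO (M=71.844): mol = 0.40143; Fe = 0.40143, O = 0.40143.
SiO2 (M=60.083): mol = 0.87679; Si = 0.87679, O = 1.75358.
ΣO = 2.62444; factor = 6/ΣO = 2.28620.
Fe apfu = 0.40143 × 2.28620 = 0.918.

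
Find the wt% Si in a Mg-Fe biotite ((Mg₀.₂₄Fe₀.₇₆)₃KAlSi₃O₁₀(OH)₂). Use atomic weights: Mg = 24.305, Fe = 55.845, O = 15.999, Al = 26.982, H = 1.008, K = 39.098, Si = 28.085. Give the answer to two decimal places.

Formula mass = 0.72*24.305 + 2.28*55.845 + 1*39.098 + 1*26.982 + 3*28.085 + 12*15.999 + 2*1.008 = 489.165 g/mol, of which 84.255 g is Si.
So Si makes up 84.255/489.165 = 0.1722 of the mass, i.e. 17.22%.

17.22 weight percent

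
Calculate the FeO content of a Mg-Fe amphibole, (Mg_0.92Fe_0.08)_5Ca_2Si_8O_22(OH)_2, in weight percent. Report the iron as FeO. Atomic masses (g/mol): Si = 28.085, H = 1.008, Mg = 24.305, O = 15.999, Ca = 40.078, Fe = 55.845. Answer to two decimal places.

Molar mass of (Mg_0.92Fe_0.08)_5Ca_2Si_8O_22(OH)_2 = 4.60×24.305 + 0.40×55.845 + 2×40.078 + 8×28.085 + 24×15.999 + 2×1.008 = 824.969 g/mol.
Each formula unit contains 0.40 Fe, equivalent to 0.40/1 = 0.4000 mol FeO.
M(FeO) = 1×55.845 + 1×15.999 = 71.844 g/mol.
Mass of FeO per formula unit = 0.4000 × 71.844 = 28.738 g.
FeO wt% = 28.738 / 824.969 × 100 = 3.48%.

3.48 wt%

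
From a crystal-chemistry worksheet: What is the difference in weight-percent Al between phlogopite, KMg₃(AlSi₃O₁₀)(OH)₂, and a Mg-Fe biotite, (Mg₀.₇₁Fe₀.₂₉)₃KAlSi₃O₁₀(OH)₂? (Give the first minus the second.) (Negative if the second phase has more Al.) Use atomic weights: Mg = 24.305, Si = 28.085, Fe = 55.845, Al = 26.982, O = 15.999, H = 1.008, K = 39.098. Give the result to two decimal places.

Al in KMg₃(AlSi₃O₁₀)(OH)₂: molar mass 417.254 g/mol; 1×26.982 = 26.982 g → 6.47 wt%.
Al in (Mg₀.₇₁Fe₀.₂₉)₃KAlSi₃O₁₀(OH)₂: molar mass 444.694 g/mol; 1×26.982 = 26.982 g → 6.07 wt%.
Difference = 6.47 − 6.07 = 0.40 percentage points.

0.40 percentage points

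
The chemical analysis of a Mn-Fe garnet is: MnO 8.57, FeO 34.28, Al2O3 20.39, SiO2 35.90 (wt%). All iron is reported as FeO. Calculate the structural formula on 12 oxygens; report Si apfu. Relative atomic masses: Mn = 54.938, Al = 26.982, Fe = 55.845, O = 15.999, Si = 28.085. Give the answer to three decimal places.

MnO (M=70.937): mol = 0.12081; Mn = 0.12081, O = 0.12081.
FeO (M=71.844): mol = 0.47714; Fe = 0.47714, O = 0.47714.
Al2O3 (M=101.961): mol = 0.19998; Al = 0.39996, O = 0.59994.
SiO2 (M=60.083): mol = 0.59751; Si = 0.59751, O = 1.19502.
ΣO = 2.39291; factor = 12/ΣO = 5.01481.
Si apfu = 0.59751 × 5.01481 = 2.996.

2.996 Si apfu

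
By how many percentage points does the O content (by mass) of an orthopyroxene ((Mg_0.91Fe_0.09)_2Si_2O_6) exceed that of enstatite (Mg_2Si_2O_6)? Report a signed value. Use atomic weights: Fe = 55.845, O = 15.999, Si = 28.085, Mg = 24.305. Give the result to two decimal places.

First mineral: 95.994 g O in 206.451 g formula = 46.50 wt% O.
Second mineral: 95.994 g O in 200.774 g formula = 47.81 wt% O.
46.50% − 47.81% gives a difference of -1.31 percentage points.

-1.31 percentage points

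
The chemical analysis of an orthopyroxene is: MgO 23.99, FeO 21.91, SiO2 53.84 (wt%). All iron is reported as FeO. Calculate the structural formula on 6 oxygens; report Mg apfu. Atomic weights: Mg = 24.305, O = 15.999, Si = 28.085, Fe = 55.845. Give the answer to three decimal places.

1.326 Mg apfu

MgO (M=40.304): mol = 0.59523; Mg = 0.59523, O = 0.59523.
FeO (M=71.844): mol = 0.30497; Fe = 0.30497, O = 0.30497.
SiO2 (M=60.083): mol = 0.89609; Si = 0.89609, O = 1.79218.
ΣO = 2.69238; factor = 6/ΣO = 2.22851.
Mg apfu = 0.59523 × 2.22851 = 1.326.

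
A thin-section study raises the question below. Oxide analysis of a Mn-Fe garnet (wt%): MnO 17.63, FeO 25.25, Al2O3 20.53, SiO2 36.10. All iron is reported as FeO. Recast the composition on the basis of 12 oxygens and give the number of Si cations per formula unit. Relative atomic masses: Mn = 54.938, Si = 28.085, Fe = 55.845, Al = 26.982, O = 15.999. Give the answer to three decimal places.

MnO (M=70.937): mol = 0.24853; Mn = 0.24853, O = 0.24853.
FeO (M=71.844): mol = 0.35146; Fe = 0.35146, O = 0.35146.
Al2O3 (M=101.961): mol = 0.20135; Al = 0.40270, O = 0.60405.
SiO2 (M=60.083): mol = 0.60084; Si = 0.60084, O = 1.20168.
ΣO = 2.40572; factor = 12/ΣO = 4.98811.
Si apfu = 0.60084 × 4.98811 = 2.997.

2.997 Si apfu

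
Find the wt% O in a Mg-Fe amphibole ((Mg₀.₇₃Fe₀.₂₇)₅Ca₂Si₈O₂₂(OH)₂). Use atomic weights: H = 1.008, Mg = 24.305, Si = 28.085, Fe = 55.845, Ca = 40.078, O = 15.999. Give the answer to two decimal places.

M((Mg₀.₇₃Fe₀.₂₇)₅Ca₂Si₈O₂₂(OH)₂) = 854.932 g/mol.
O contributes 24 × 15.999 = 383.976 g per mole.
383.976/854.932 = 0.4491 → 44.91%.

44.91 mass %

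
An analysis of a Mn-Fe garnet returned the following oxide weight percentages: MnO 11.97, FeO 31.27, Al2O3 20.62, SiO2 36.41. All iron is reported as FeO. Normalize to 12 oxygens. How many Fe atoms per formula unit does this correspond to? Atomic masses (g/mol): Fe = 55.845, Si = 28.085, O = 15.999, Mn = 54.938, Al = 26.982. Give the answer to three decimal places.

MnO: 11.97/70.937 = 0.16874 mol → 0.16874 mol Mn, 0.16874 mol O.
FeO: 31.27/71.844 = 0.43525 mol → 0.43525 mol Fe, 0.43525 mol O.
Al2O3: 20.62/101.961 = 0.20223 mol → 0.40446 mol Al, 0.60669 mol O.
SiO2: 36.41/60.083 = 0.60600 mol → 0.60600 mol Si, 1.21200 mol O.
Total oxygen = 2.42268 mol. Normalization factor = 12/2.42268 = 4.95319.
Fe per 12 O = 0.43525 × 4.95319 = 2.156.

2.156 Fe apfu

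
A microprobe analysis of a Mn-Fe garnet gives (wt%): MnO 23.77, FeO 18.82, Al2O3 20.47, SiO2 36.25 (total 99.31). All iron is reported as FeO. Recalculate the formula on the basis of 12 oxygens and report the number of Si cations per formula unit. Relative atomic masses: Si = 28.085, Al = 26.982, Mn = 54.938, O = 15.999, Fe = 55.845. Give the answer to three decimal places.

3.009 Si apfu

MnO (M=70.937): mol = 0.33509; Mn = 0.33509, O = 0.33509.
FeO (M=71.844): mol = 0.26196; Fe = 0.26196, O = 0.26196.
Al2O3 (M=101.961): mol = 0.20076; Al = 0.40152, O = 0.60228.
SiO2 (M=60.083): mol = 0.60333; Si = 0.60333, O = 1.20666.
ΣO = 2.40599; factor = 12/ΣO = 4.98755.
Si apfu = 0.60333 × 4.98755 = 3.009.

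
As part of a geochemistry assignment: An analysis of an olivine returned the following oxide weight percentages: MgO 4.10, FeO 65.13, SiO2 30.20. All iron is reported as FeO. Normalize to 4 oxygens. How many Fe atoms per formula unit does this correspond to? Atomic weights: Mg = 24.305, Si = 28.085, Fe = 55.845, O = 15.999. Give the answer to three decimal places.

MgO: 4.10/40.304 = 0.10173 mol → 0.10173 mol Mg, 0.10173 mol O.
FeO: 65.13/71.844 = 0.90655 mol → 0.90655 mol Fe, 0.90655 mol O.
SiO2: 30.20/60.083 = 0.50264 mol → 0.50264 mol Si, 1.00528 mol O.
Total oxygen = 2.01356 mol. Normalization factor = 4/2.01356 = 1.98653.
Fe per 4 O = 0.90655 × 1.98653 = 1.801.

1.801 Fe apfu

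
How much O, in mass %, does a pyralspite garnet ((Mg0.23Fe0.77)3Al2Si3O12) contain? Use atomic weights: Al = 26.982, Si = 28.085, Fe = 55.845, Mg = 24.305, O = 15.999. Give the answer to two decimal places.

40.34 mass %

Molar mass of (Mg0.23Fe0.77)3Al2Si3O12: 0.69*24.305 + 2.31*55.845 + 2*26.982 + 3*28.085 + 12*15.999 = 475.979 g/mol.
Mass of O per formula unit: 12 × 15.999 = 191.988 g.
Weight fraction O = 191.988 / 475.979 = 0.4034.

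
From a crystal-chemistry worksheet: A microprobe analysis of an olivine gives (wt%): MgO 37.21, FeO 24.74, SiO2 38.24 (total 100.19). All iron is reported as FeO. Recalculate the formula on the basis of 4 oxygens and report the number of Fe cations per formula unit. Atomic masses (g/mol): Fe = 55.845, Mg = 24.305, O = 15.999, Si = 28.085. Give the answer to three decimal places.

37.21 wt% MgO ÷ 40.304 g/mol = 0.92323 mol, giving 0.92323 Mg and 0.92323 O.
24.74 wt% FeO ÷ 71.844 g/mol = 0.34436 mol, giving 0.34436 Fe and 0.34436 O.
38.24 wt% SiO2 ÷ 60.083 g/mol = 0.63645 mol, giving 0.63645 Si and 1.27290 O.
Oxygen sums to 2.54049; scaling by 4/2.54049 = 1.57450 puts the formula on 4 O.
Fe: 0.34436 × 1.57450 = 0.542 atoms per formula unit.

0.542 Fe apfu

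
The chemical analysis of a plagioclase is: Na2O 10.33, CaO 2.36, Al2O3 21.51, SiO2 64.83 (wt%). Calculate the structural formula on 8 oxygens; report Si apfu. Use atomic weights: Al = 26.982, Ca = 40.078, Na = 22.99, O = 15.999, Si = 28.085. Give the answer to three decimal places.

Na2O: 10.33/61.979 = 0.16667 mol → 0.33334 mol Na, 0.16667 mol O.
CaO: 2.36/56.077 = 0.04208 mol → 0.04208 mol Ca, 0.04208 mol O.
Al2O3: 21.51/101.961 = 0.21096 mol → 0.42192 mol Al, 0.63288 mol O.
SiO2: 64.83/60.083 = 1.07901 mol → 1.07901 mol Si, 2.15802 mol O.
Total oxygen = 2.99965 mol. Normalization factor = 8/2.99965 = 2.66698.
Si per 8 O = 1.07901 × 2.66698 = 2.878.

2.878 Si apfu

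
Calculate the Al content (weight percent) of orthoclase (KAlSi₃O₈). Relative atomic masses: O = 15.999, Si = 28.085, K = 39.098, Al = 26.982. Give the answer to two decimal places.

Molar mass of KAlSi₃O₈: 1·39.098 + 1·26.982 + 3·28.085 + 8·15.999 = 278.327 g/mol.
Mass of Al per formula unit: 1 × 26.982 = 26.982 g.
Weight fraction Al = 26.982 / 278.327 = 0.0969.

9.69 weight percent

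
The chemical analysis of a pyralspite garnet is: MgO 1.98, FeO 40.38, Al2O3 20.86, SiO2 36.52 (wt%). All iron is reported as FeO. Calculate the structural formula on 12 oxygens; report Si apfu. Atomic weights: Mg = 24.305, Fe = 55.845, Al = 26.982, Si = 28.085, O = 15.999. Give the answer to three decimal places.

2.989 Si apfu

MgO: 1.98/40.304 = 0.04913 mol → 0.04913 mol Mg, 0.04913 mol O.
FeO: 40.38/71.844 = 0.56205 mol → 0.56205 mol Fe, 0.56205 mol O.
Al2O3: 20.86/101.961 = 0.20459 mol → 0.40918 mol Al, 0.61377 mol O.
SiO2: 36.52/60.083 = 0.60783 mol → 0.60783 mol Si, 1.21566 mol O.
Total oxygen = 2.44061 mol. Normalization factor = 12/2.44061 = 4.91680.
Si per 12 O = 0.60783 × 4.91680 = 2.989.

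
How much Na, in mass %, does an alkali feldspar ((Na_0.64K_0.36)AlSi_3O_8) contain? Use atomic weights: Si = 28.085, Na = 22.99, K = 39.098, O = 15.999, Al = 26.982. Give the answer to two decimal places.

5.49 mass %

Formula mass = 0.64*22.99 + 0.36*39.098 + 1*26.982 + 3*28.085 + 8*15.999 = 268.018 g/mol, of which 14.714 g is Na.
So Na makes up 14.714/268.018 = 0.0549 of the mass, i.e. 5.49%.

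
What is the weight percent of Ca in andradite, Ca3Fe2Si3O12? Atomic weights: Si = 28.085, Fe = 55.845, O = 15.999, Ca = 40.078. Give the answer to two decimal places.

M(Ca3Fe2Si3O12) = 508.167 g/mol.
Ca contributes 3 × 40.078 = 120.234 g per mole.
120.234/508.167 = 0.2366 → 23.66%.

23.66 weight percent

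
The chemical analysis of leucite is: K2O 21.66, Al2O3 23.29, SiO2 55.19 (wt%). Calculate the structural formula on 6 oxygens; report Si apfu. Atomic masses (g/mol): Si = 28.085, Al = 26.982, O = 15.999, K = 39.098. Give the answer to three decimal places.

2.002 Si apfu

K2O: 21.66/94.195 = 0.22995 mol → 0.45990 mol K, 0.22995 mol O.
Al2O3: 23.29/101.961 = 0.22842 mol → 0.45684 mol Al, 0.68526 mol O.
SiO2: 55.19/60.083 = 0.91856 mol → 0.91856 mol Si, 1.83712 mol O.
Total oxygen = 2.75233 mol. Normalization factor = 6/2.75233 = 2.17997.
Si per 6 O = 0.91856 × 2.17997 = 2.002.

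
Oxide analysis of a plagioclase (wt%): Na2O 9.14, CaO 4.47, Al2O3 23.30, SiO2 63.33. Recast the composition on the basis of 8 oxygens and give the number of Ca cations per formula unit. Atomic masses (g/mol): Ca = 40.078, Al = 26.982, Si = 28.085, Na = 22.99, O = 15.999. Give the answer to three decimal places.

0.211 Ca apfu

9.14 wt% Na2O ÷ 61.979 g/mol = 0.14747 mol, giving 0.29494 Na and 0.14747 O.
4.47 wt% CaO ÷ 56.077 g/mol = 0.07971 mol, giving 0.07971 Ca and 0.07971 O.
23.30 wt% Al2O3 ÷ 101.961 g/mol = 0.22852 mol, giving 0.45704 Al and 0.68556 O.
63.33 wt% SiO2 ÷ 60.083 g/mol = 1.05404 mol, giving 1.05404 Si and 2.10808 O.
Oxygen sums to 3.02082; scaling by 8/3.02082 = 2.64829 puts the formula on 8 O.
Ca: 0.07971 × 2.64829 = 0.211 atoms per formula unit.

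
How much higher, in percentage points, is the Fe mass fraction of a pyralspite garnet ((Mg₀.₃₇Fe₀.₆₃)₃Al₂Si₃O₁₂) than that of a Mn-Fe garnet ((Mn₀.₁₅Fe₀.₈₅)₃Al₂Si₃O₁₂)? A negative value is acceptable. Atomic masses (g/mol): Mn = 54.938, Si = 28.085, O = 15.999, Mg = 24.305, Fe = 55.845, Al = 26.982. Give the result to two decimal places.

First mineral: 105.547 g Fe in 462.733 g formula = 22.81 wt% Fe.
Second mineral: 142.405 g Fe in 497.334 g formula = 28.63 wt% Fe.
22.81% − 28.63% gives a difference of -5.82 percentage points.

-5.82 percentage points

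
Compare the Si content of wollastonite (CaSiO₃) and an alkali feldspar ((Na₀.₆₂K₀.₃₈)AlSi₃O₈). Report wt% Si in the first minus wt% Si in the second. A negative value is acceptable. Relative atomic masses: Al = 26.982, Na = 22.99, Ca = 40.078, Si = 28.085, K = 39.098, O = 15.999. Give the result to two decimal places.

-7.22 percentage points

M(CaSiO₃) = 116.160 g/mol, so wt% Si = 28.085/116.160 × 100 = 24.18%.
M((Na₀.₆₂K₀.₃₈)AlSi₃O₈) = 268.340 g/mol, so wt% Si = 84.255/268.340 × 100 = 31.40%.
24.18 − 31.40 = -7.22 pp.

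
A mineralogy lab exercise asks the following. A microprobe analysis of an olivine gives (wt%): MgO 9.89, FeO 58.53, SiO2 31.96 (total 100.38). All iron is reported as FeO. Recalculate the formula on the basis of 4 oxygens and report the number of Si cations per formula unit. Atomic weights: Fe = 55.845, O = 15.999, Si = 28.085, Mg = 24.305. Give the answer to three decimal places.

MgO (M=40.304): mol = 0.24539; Mg = 0.24539, O = 0.24539.
FeO (M=71.844): mol = 0.81468; Fe = 0.81468, O = 0.81468.
SiO2 (M=60.083): mol = 0.53193; Si = 0.53193, O = 1.06386.
ΣO = 2.12393; factor = 4/ΣO = 1.88330.
Si apfu = 0.53193 × 1.88330 = 1.002.

1.002 Si apfu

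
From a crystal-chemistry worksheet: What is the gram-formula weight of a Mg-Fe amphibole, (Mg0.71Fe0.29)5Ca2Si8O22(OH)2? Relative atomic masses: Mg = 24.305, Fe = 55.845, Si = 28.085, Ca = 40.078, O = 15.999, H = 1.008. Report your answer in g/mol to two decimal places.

858.09 g/mol

M = 3.55·24.305 + 1.45·55.845 + 2·40.078 + 8·28.085 + 24·15.999 + 2·1.008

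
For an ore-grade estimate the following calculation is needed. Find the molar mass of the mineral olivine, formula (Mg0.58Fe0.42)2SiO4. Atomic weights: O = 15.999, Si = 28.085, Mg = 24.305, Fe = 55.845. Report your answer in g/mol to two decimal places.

167.18 g/mol

Mg: 1.16 × 24.305 = 28.1938
Fe: 0.84 × 55.845 = 46.9098
Si: 1 × 28.085 = 28.0850
O: 4 × 15.999 = 63.9960
Summing the contributions gives the formula mass.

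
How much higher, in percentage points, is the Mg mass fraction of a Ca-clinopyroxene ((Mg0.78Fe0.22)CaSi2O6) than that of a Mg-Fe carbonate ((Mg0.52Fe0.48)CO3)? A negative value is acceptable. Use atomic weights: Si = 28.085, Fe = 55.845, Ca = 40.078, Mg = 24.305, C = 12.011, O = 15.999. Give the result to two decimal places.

M((Mg0.78Fe0.22)CaSi2O6) = 223.486 g/mol, so wt% Mg = 18.958/223.486 × 100 = 8.48%.
M((Mg0.52Fe0.48)CO3) = 99.452 g/mol, so wt% Mg = 12.639/99.452 × 100 = 12.71%.
8.48 − 12.71 = -4.23 pp.

-4.23 percentage points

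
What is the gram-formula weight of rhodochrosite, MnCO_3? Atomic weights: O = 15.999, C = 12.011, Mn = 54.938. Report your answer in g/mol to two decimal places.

The formula mass is the sum 1×54.938 + 1×12.011 + 3×15.999.

114.95 g/mol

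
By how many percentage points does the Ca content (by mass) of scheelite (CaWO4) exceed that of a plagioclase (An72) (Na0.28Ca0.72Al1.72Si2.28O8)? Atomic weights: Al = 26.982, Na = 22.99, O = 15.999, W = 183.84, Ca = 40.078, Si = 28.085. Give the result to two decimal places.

3.38 percentage points

First mineral: 40.078 g Ca in 287.914 g formula = 13.92 wt% Ca.
Second mineral: 28.856 g Ca in 273.728 g formula = 10.54 wt% Ca.
13.92% − 10.54% gives a difference of 3.38 percentage points.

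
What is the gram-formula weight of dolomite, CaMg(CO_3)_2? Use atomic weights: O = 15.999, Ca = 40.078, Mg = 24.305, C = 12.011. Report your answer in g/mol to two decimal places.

Ca: 1 × 40.078 = 40.0780
Mg: 1 × 24.305 = 24.3050
C: 2 × 12.011 = 24.0220
O: 6 × 15.999 = 95.9940
Summing the contributions gives the formula mass.

184.40 g/mol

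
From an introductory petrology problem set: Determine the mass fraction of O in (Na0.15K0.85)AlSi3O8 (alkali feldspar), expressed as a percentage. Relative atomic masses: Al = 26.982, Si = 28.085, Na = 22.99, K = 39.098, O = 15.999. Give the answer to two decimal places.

46.39 weight percent

Formula mass = 0.15*22.99 + 0.85*39.098 + 1*26.982 + 3*28.085 + 8*15.999 = 275.911 g/mol, of which 127.992 g is O.
So O makes up 127.992/275.911 = 0.4639 of the mass, i.e. 46.39%.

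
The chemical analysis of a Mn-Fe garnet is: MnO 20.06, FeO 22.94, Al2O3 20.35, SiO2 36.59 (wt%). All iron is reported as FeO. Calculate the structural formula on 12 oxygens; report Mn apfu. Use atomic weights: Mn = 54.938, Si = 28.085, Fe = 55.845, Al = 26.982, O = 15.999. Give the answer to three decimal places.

MnO: 20.06/70.937 = 0.28279 mol → 0.28279 mol Mn, 0.28279 mol O.
FeO: 22.94/71.844 = 0.31930 mol → 0.31930 mol Fe, 0.31930 mol O.
Al2O3: 20.35/101.961 = 0.19959 mol → 0.39918 mol Al, 0.59877 mol O.
SiO2: 36.59/60.083 = 0.60899 mol → 0.60899 mol Si, 1.21798 mol O.
Total oxygen = 2.41884 mol. Normalization factor = 12/2.41884 = 4.96106.
Mn per 12 O = 0.28279 × 4.96106 = 1.403.

1.403 Mn apfu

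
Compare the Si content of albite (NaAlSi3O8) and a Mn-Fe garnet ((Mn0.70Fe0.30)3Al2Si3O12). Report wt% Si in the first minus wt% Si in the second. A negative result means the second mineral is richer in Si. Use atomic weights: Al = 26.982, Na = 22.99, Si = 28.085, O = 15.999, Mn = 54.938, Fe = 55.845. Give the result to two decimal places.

M(NaAlSi3O8) = 262.219 g/mol, so wt% Si = 84.255/262.219 × 100 = 32.13%.
M((Mn0.70Fe0.30)3Al2Si3O12) = 495.837 g/mol, so wt% Si = 84.255/495.837 × 100 = 16.99%.
32.13 − 16.99 = 15.14 pp.

15.14 percentage points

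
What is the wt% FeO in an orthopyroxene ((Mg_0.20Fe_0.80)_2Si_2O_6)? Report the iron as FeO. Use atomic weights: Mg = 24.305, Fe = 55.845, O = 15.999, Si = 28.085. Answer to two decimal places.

M((Mg_0.20Fe_0.80)_2Si_2O_6) = 251.238 g/mol; M(FeO) = 71.844 g/mol.
Moles FeO per formula unit = 1.60 Fe ÷ 1 = 1.6000.
FeO fraction = (1.6000 × 71.844) / 251.238 = 114.950/251.238 = 0.4575.

45.75 wt%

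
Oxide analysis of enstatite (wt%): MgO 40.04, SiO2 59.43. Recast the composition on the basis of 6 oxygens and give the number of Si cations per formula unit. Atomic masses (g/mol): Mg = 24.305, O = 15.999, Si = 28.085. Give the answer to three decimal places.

40.04 wt% MgO ÷ 40.304 g/mol = 0.99345 mol, giving 0.99345 Mg and 0.99345 O.
59.43 wt% SiO2 ÷ 60.083 g/mol = 0.98913 mol, giving 0.98913 Si and 1.97826 O.
Oxygen sums to 2.97171; scaling by 6/2.97171 = 2.01904 puts the formula on 6 O.
Si: 0.98913 × 2.01904 = 1.997 atoms per formula unit.

1.997 Si apfu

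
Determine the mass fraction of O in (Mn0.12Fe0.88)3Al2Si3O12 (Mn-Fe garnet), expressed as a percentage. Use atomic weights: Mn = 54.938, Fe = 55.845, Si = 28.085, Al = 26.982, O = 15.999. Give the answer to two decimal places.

Formula mass = 0.36*54.938 + 2.64*55.845 + 2*26.982 + 3*28.085 + 12*15.999 = 497.415 g/mol, of which 191.988 g is O.
So O makes up 191.988/497.415 = 0.3860 of the mass, i.e. 38.60%.

38.60 wt%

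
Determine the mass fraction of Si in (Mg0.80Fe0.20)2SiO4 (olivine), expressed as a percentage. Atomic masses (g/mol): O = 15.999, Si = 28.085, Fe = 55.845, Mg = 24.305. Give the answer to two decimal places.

Formula mass = 1.60*24.305 + 0.40*55.845 + 1*28.085 + 4*15.999 = 153.307 g/mol, of which 28.085 g is Si.
So Si makes up 28.085/153.307 = 0.1832 of the mass, i.e. 18.32%.

18.32 wt%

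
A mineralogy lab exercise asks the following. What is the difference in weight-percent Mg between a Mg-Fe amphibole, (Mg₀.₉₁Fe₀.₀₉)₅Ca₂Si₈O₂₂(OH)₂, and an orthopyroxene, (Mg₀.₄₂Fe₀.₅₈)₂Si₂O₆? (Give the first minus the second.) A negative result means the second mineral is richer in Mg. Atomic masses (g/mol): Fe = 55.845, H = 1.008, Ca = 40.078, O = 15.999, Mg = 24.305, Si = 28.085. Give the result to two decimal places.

4.78 percentage points

M((Mg₀.₉₁Fe₀.₀₉)₅Ca₂Si₈O₂₂(OH)₂) = 826.546 g/mol, so wt% Mg = 110.588/826.546 × 100 = 13.38%.
M((Mg₀.₄₂Fe₀.₅₈)₂Si₂O₆) = 237.360 g/mol, so wt% Mg = 20.416/237.360 × 100 = 8.60%.
13.38 − 8.60 = 4.78 pp.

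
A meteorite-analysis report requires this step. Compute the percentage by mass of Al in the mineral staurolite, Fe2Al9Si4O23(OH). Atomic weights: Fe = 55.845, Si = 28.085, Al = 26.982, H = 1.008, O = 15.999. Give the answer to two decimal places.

28.51 wt%

Formula mass = 2*55.845 + 9*26.982 + 4*28.085 + 24*15.999 + 1*1.008 = 851.852 g/mol, of which 242.838 g is Al.
So Al makes up 242.838/851.852 = 0.2851 of the mass, i.e. 28.51%.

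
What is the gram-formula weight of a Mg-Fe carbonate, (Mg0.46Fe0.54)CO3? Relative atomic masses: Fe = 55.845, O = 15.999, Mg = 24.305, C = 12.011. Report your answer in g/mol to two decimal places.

101.34 g/mol

The formula mass is the sum 0.46·24.305 + 0.54·55.845 + 1·12.011 + 3·15.999.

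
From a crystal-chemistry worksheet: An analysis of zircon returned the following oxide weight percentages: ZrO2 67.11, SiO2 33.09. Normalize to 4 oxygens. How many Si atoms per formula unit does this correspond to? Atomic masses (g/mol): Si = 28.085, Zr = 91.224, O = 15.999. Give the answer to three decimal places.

1.006 Si apfu

ZrO2: 67.11/123.222 = 0.54463 mol → 0.54463 mol Zr, 1.08926 mol O.
SiO2: 33.09/60.083 = 0.55074 mol → 0.55074 mol Si, 1.10148 mol O.
Total oxygen = 2.19074 mol. Normalization factor = 4/2.19074 = 1.82587.
Si per 4 O = 0.55074 × 1.82587 = 1.006.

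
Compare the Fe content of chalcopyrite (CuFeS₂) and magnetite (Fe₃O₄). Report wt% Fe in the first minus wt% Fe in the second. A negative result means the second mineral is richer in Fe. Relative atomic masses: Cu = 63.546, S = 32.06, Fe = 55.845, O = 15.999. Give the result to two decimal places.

First mineral: 55.845 g Fe in 183.511 g formula = 30.43 wt% Fe.
Second mineral: 167.535 g Fe in 231.531 g formula = 72.36 wt% Fe.
30.43% − 72.36% gives a difference of -41.93 percentage points.

-41.93 percentage points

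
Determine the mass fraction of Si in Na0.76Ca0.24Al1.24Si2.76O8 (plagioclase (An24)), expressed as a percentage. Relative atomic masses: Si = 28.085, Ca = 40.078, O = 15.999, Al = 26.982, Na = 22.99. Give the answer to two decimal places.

Formula mass = 0.76*22.99 + 0.24*40.078 + 1.24*26.982 + 2.76*28.085 + 8*15.999 = 266.055 g/mol, of which 77.515 g is Si.
So Si makes up 77.515/266.055 = 0.2913 of the mass, i.e. 29.13%.

29.13 wt%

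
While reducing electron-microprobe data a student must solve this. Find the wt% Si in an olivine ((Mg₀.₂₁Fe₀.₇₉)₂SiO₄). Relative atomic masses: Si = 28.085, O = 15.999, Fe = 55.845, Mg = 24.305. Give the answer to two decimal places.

Molar mass of (Mg₀.₂₁Fe₀.₇₉)₂SiO₄: 0.42×24.305 + 1.58×55.845 + 1×28.085 + 4×15.999 = 190.524 g/mol.
Mass of Si per formula unit: 1 × 28.085 = 28.085 g.
Weight fraction Si = 28.085 / 190.524 = 0.1474.

14.74 mass %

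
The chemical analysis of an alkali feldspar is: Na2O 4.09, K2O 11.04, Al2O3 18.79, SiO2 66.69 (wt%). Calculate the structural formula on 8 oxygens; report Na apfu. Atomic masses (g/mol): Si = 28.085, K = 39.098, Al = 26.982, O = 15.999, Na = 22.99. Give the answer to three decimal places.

0.357 Na apfu

4.09 wt% Na2O ÷ 61.979 g/mol = 0.06599 mol, giving 0.13198 Na and 0.06599 O.
11.04 wt% K2O ÷ 94.195 g/mol = 0.11720 mol, giving 0.23440 K and 0.11720 O.
18.79 wt% Al2O3 ÷ 101.961 g/mol = 0.18429 mol, giving 0.36858 Al and 0.55287 O.
66.69 wt% SiO2 ÷ 60.083 g/mol = 1.10996 mol, giving 1.10996 Si and 2.21992 O.
Oxygen sums to 2.95598; scaling by 8/2.95598 = 2.70638 puts the formula on 8 O.
Na: 0.13198 × 2.70638 = 0.357 atoms per formula unit.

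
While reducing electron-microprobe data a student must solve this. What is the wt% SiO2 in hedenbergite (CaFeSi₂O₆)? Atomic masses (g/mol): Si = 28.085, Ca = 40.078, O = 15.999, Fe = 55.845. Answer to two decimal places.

M(CaFeSi₂O₆) = 248.087 g/mol; M(SiO2) = 60.083 g/mol.
Moles SiO2 per formula unit = 2 Si ÷ 1 = 2.0000.
SiO2 fraction = (2.0000 × 60.083) / 248.087 = 120.166/248.087 = 0.4844.

48.44 wt%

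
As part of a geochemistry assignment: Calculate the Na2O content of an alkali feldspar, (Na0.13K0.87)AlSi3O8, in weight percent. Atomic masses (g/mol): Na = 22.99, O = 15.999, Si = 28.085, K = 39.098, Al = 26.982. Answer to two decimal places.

1.46 wt%

Molar mass of (Na0.13K0.87)AlSi3O8 = 0.13*22.99 + 0.87*39.098 + 1*26.982 + 3*28.085 + 8*15.999 = 276.233 g/mol.
Each formula unit contains 0.13 Na, equivalent to 0.13/2 = 0.0650 mol Na2O.
M(Na2O) = 2×22.99 + 1×15.999 = 61.979 g/mol.
Mass of Na2O per formula unit = 0.0650 × 61.979 = 4.029 g.
Na2O wt% = 4.029 / 276.233 × 100 = 1.46%.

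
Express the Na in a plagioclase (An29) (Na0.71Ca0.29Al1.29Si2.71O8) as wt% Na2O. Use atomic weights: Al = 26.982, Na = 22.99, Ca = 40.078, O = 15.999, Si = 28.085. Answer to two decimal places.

8.25 wt%

Formula mass = 266.855 g/mol.
0.71 Na → 0.3550 mol Na2O per formula unit; M(Na2O) = 61.979, so Na2O mass = 22.003 g.
22.003/266.855 × 100 = 8.25 wt%.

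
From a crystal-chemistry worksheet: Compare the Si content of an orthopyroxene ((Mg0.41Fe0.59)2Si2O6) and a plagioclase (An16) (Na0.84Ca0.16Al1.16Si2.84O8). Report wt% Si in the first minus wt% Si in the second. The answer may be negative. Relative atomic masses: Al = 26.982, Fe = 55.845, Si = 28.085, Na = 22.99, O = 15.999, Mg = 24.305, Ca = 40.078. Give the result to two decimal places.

First mineral: 56.170 g Si in 237.991 g formula = 23.60 wt% Si.
Second mineral: 79.761 g Si in 264.777 g formula = 30.12 wt% Si.
23.60% − 30.12% gives a difference of -6.52 percentage points.

-6.52 percentage points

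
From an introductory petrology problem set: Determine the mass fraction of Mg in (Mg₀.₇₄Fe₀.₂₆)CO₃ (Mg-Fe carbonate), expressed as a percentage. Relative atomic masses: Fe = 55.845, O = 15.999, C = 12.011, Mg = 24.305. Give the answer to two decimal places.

19.44 weight percent

Formula mass = 0.74×24.305 + 0.26×55.845 + 1×12.011 + 3×15.999 = 92.513 g/mol, of which 17.986 g is Mg.
So Mg makes up 17.986/92.513 = 0.1944 of the mass, i.e. 19.44%.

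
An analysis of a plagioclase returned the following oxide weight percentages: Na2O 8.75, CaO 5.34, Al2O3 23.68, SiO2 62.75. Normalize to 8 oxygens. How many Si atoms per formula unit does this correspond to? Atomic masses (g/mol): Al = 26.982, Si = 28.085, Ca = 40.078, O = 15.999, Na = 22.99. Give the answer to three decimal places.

Na2O (M=61.979): mol = 0.14118; Na = 0.28236, O = 0.14118.
CaO (M=56.077): mol = 0.09523; Ca = 0.09523, O = 0.09523.
Al2O3 (M=101.961): mol = 0.23225; Al = 0.46450, O = 0.69675.
SiO2 (M=60.083): mol = 1.04439; Si = 1.04439, O = 2.08878.
ΣO = 3.02194; factor = 8/ΣO = 2.64731.
Si apfu = 1.04439 × 2.64731 = 2.765.

2.765 Si apfu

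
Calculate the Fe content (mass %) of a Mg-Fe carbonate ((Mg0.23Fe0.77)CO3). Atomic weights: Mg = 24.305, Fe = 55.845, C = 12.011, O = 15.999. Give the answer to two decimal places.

Formula mass = 0.23×24.305 + 0.77×55.845 + 1×12.011 + 3×15.999 = 108.599 g/mol, of which 43.001 g is Fe.
So Fe makes up 43.001/108.599 = 0.3960 of the mass, i.e. 39.60%.

39.60 mass %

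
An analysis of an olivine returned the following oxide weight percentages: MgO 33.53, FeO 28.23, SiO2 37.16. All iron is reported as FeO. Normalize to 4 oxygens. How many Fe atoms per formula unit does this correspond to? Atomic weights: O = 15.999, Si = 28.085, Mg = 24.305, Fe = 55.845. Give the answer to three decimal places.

0.638 Fe apfu

MgO: 33.53/40.304 = 0.83193 mol → 0.83193 mol Mg, 0.83193 mol O.
FeO: 28.23/71.844 = 0.39293 mol → 0.39293 mol Fe, 0.39293 mol O.
SiO2: 37.16/60.083 = 0.61848 mol → 0.61848 mol Si, 1.23696 mol O.
Total oxygen = 2.46182 mol. Normalization factor = 4/2.46182 = 1.62481.
Fe per 4 O = 0.39293 × 1.62481 = 0.638.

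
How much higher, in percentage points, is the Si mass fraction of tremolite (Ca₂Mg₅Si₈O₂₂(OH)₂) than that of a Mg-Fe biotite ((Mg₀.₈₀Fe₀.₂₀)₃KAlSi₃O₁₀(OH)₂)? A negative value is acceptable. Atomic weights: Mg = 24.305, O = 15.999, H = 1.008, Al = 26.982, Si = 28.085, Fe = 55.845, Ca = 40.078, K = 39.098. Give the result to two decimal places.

8.34 percentage points

Si in Ca₂Mg₅Si₈O₂₂(OH)₂: molar mass 812.353 g/mol; 8×28.085 = 224.680 g → 27.66 wt%.
Si in (Mg₀.₈₀Fe₀.₂₀)₃KAlSi₃O₁₀(OH)₂: molar mass 436.178 g/mol; 3×28.085 = 84.255 g → 19.32 wt%.
Difference = 27.66 − 19.32 = 8.34 percentage points.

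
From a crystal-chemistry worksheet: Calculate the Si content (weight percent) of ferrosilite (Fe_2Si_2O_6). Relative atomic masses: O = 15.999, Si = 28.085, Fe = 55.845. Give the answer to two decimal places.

21.29 weight percent

Molar mass of Fe_2Si_2O_6: 2·55.845 + 2·28.085 + 6·15.999 = 263.854 g/mol.
Mass of Si per formula unit: 2 × 28.085 = 56.170 g.
Weight fraction Si = 56.170 / 263.854 = 0.2129.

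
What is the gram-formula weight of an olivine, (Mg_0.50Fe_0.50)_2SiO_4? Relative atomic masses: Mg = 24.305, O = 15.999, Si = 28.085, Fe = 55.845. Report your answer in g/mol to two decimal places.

172.23 g/mol

M = 1·24.305 + 1·55.845 + 1·28.085 + 4·15.999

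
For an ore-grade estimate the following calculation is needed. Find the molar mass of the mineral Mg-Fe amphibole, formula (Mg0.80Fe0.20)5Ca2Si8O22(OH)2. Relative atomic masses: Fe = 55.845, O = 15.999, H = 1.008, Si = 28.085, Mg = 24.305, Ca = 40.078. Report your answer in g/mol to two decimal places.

M = 4·24.305 + 1·55.845 + 2·40.078 + 8·28.085 + 24·15.999 + 2·1.008

843.89 g/mol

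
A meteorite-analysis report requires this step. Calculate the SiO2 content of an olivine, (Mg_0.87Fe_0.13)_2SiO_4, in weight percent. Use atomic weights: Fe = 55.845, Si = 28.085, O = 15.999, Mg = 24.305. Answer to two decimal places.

40.35 wt%

M((Mg_0.87Fe_0.13)_2SiO_4) = 148.891 g/mol; M(SiO2) = 60.083 g/mol.
Moles SiO2 per formula unit = 1 Si ÷ 1 = 1.0000.
SiO2 fraction = (1.0000 × 60.083) / 148.891 = 60.083/148.891 = 0.4035.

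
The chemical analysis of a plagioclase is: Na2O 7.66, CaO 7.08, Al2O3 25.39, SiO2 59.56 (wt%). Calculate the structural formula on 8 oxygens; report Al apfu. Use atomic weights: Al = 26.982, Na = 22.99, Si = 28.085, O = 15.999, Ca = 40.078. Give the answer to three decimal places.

Na2O: 7.66/61.979 = 0.12359 mol → 0.24718 mol Na, 0.12359 mol O.
CaO: 7.08/56.077 = 0.12625 mol → 0.12625 mol Ca, 0.12625 mol O.
Al2O3: 25.39/101.961 = 0.24902 mol → 0.49804 mol Al, 0.74706 mol O.
SiO2: 59.56/60.083 = 0.99130 mol → 0.99130 mol Si, 1.98260 mol O.
Total oxygen = 2.97950 mol. Normalization factor = 8/2.97950 = 2.68501.
Al per 8 O = 0.49804 × 2.68501 = 1.337.

1.337 Al apfu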